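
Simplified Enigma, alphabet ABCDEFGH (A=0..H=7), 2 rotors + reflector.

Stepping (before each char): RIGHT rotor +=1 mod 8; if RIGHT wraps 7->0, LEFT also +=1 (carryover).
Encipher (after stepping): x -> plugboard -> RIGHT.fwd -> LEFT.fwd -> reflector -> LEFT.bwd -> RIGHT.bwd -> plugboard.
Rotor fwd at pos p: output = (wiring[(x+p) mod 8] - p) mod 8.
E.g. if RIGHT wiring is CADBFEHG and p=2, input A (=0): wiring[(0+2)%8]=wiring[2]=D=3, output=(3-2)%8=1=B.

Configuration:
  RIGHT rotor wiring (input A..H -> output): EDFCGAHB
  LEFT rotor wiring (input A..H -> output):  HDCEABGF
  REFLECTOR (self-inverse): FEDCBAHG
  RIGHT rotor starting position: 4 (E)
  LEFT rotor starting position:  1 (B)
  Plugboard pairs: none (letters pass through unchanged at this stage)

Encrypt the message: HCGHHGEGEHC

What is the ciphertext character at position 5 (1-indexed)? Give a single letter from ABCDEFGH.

Char 1 ('H'): step: R->5, L=1; H->plug->H->R->B->L->B->refl->E->L'->G->R'->E->plug->E
Char 2 ('C'): step: R->6, L=1; C->plug->C->R->G->L->E->refl->B->L'->B->R'->A->plug->A
Char 3 ('G'): step: R->7, L=1; G->plug->G->R->B->L->B->refl->E->L'->G->R'->D->plug->D
Char 4 ('H'): step: R->0, L->2 (L advanced); H->plug->H->R->B->L->C->refl->D->L'->F->R'->C->plug->C
Char 5 ('H'): step: R->1, L=2; H->plug->H->R->D->L->H->refl->G->L'->C->R'->A->plug->A

A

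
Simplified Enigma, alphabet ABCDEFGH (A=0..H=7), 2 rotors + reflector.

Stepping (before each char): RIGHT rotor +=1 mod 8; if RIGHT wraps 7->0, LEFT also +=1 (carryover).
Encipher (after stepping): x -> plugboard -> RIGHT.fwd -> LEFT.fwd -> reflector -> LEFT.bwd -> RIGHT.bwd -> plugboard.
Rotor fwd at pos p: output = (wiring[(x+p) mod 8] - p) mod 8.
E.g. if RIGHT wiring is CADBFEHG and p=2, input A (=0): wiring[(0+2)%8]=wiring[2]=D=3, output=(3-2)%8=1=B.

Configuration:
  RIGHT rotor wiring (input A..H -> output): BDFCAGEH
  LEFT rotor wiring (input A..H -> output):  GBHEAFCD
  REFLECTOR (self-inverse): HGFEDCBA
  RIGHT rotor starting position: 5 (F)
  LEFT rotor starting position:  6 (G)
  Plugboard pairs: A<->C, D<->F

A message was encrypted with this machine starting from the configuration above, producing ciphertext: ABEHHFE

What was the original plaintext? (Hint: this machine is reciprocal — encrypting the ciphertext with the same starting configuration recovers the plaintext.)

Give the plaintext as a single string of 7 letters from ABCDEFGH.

Char 1 ('A'): step: R->6, L=6; A->plug->C->R->D->L->D->refl->E->L'->A->R'->H->plug->H
Char 2 ('B'): step: R->7, L=6; B->plug->B->R->C->L->A->refl->H->L'->H->R'->G->plug->G
Char 3 ('E'): step: R->0, L->7 (L advanced); E->plug->E->R->A->L->E->refl->D->L'->H->R'->H->plug->H
Char 4 ('H'): step: R->1, L=7; H->plug->H->R->A->L->E->refl->D->L'->H->R'->D->plug->F
Char 5 ('H'): step: R->2, L=7; H->plug->H->R->B->L->H->refl->A->L'->D->R'->A->plug->C
Char 6 ('F'): step: R->3, L=7; F->plug->D->R->B->L->H->refl->A->L'->D->R'->C->plug->A
Char 7 ('E'): step: R->4, L=7; E->plug->E->R->F->L->B->refl->G->L'->G->R'->H->plug->H

Answer: HGHFCAH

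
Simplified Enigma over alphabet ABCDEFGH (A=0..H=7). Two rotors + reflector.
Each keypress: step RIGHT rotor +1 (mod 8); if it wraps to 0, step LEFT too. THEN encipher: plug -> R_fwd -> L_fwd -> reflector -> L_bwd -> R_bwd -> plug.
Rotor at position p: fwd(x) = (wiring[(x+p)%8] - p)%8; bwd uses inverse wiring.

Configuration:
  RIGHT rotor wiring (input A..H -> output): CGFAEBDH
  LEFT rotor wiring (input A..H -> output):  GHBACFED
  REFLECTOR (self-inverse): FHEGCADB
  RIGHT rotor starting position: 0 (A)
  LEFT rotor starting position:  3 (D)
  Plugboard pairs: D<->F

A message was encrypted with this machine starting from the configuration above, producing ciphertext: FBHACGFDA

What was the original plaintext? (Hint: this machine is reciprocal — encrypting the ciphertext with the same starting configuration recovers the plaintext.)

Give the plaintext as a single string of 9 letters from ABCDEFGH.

Answer: HCCHBDGGE

Derivation:
Char 1 ('F'): step: R->1, L=3; F->plug->D->R->D->L->B->refl->H->L'->B->R'->H->plug->H
Char 2 ('B'): step: R->2, L=3; B->plug->B->R->G->L->E->refl->C->L'->C->R'->C->plug->C
Char 3 ('H'): step: R->3, L=3; H->plug->H->R->C->L->C->refl->E->L'->G->R'->C->plug->C
Char 4 ('A'): step: R->4, L=3; A->plug->A->R->A->L->F->refl->A->L'->E->R'->H->plug->H
Char 5 ('C'): step: R->5, L=3; C->plug->C->R->C->L->C->refl->E->L'->G->R'->B->plug->B
Char 6 ('G'): step: R->6, L=3; G->plug->G->R->G->L->E->refl->C->L'->C->R'->F->plug->D
Char 7 ('F'): step: R->7, L=3; F->plug->D->R->G->L->E->refl->C->L'->C->R'->G->plug->G
Char 8 ('D'): step: R->0, L->4 (L advanced); D->plug->F->R->B->L->B->refl->H->L'->D->R'->G->plug->G
Char 9 ('A'): step: R->1, L=4; A->plug->A->R->F->L->D->refl->G->L'->A->R'->E->plug->E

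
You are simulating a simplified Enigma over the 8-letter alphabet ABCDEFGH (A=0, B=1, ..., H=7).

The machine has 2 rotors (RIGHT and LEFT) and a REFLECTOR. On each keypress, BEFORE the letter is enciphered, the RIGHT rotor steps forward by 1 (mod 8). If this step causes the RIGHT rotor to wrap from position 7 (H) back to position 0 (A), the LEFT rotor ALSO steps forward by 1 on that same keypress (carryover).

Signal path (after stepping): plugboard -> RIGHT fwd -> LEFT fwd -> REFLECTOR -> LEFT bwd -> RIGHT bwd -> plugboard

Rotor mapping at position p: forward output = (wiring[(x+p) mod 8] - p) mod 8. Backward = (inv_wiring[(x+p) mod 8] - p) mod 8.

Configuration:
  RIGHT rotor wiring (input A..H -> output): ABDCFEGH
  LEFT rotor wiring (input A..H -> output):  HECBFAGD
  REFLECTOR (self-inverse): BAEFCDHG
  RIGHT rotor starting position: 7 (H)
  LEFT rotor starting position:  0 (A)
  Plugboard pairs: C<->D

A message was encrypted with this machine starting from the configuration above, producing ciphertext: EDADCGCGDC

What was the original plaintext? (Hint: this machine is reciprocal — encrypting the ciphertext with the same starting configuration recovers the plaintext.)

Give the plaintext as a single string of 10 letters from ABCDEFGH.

Answer: ABCBHHHABH

Derivation:
Char 1 ('E'): step: R->0, L->1 (L advanced); E->plug->E->R->F->L->F->refl->D->L'->A->R'->A->plug->A
Char 2 ('D'): step: R->1, L=1; D->plug->C->R->B->L->B->refl->A->L'->C->R'->B->plug->B
Char 3 ('A'): step: R->2, L=1; A->plug->A->R->B->L->B->refl->A->L'->C->R'->D->plug->C
Char 4 ('D'): step: R->3, L=1; D->plug->C->R->B->L->B->refl->A->L'->C->R'->B->plug->B
Char 5 ('C'): step: R->4, L=1; C->plug->D->R->D->L->E->refl->C->L'->G->R'->H->plug->H
Char 6 ('G'): step: R->5, L=1; G->plug->G->R->F->L->F->refl->D->L'->A->R'->H->plug->H
Char 7 ('C'): step: R->6, L=1; C->plug->D->R->D->L->E->refl->C->L'->G->R'->H->plug->H
Char 8 ('G'): step: R->7, L=1; G->plug->G->R->F->L->F->refl->D->L'->A->R'->A->plug->A
Char 9 ('D'): step: R->0, L->2 (L advanced); D->plug->C->R->D->L->G->refl->H->L'->B->R'->B->plug->B
Char 10 ('C'): step: R->1, L=2; C->plug->D->R->E->L->E->refl->C->L'->H->R'->H->plug->H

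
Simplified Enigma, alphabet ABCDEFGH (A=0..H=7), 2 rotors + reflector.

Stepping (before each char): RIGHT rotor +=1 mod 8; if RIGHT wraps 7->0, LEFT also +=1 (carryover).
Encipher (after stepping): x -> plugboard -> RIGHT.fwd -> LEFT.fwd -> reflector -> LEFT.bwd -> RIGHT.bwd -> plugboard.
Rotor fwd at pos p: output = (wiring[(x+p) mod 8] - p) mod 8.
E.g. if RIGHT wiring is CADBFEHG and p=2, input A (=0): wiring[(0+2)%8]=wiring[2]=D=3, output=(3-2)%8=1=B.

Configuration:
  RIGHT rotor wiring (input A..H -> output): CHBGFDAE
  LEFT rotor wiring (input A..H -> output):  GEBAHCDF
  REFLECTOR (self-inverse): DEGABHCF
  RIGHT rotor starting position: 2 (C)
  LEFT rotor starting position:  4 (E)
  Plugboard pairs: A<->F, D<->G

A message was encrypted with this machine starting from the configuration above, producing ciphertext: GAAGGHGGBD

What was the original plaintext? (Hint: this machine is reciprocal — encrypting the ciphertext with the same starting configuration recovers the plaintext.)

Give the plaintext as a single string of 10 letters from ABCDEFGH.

Char 1 ('G'): step: R->3, L=4; G->plug->D->R->F->L->A->refl->D->L'->A->R'->C->plug->C
Char 2 ('A'): step: R->4, L=4; A->plug->F->R->D->L->B->refl->E->L'->H->R'->B->plug->B
Char 3 ('A'): step: R->5, L=4; A->plug->F->R->E->L->C->refl->G->L'->B->R'->G->plug->D
Char 4 ('G'): step: R->6, L=4; G->plug->D->R->B->L->G->refl->C->L'->E->R'->C->plug->C
Char 5 ('G'): step: R->7, L=4; G->plug->D->R->C->L->H->refl->F->L'->G->R'->F->plug->A
Char 6 ('H'): step: R->0, L->5 (L advanced); H->plug->H->R->E->L->H->refl->F->L'->A->R'->G->plug->D
Char 7 ('G'): step: R->1, L=5; G->plug->D->R->E->L->H->refl->F->L'->A->R'->B->plug->B
Char 8 ('G'): step: R->2, L=5; G->plug->D->R->B->L->G->refl->C->L'->H->R'->A->plug->F
Char 9 ('B'): step: R->3, L=5; B->plug->B->R->C->L->A->refl->D->L'->G->R'->H->plug->H
Char 10 ('D'): step: R->4, L=5; D->plug->G->R->F->L->E->refl->B->L'->D->R'->F->plug->A

Answer: CBDCADBFHA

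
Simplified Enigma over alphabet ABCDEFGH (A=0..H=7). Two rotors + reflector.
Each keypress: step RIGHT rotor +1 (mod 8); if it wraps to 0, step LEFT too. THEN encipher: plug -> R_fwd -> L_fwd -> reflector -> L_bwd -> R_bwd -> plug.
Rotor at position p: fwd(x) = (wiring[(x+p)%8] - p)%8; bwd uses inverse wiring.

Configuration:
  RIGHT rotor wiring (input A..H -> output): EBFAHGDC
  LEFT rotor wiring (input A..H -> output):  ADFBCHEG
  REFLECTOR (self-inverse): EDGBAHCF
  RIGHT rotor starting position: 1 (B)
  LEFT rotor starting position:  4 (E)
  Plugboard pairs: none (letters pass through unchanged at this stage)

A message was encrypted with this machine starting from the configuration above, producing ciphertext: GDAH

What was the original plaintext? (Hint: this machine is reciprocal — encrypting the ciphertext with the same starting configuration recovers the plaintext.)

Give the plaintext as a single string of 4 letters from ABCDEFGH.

Answer: DCEE

Derivation:
Char 1 ('G'): step: R->2, L=4; G->plug->G->R->C->L->A->refl->E->L'->E->R'->D->plug->D
Char 2 ('D'): step: R->3, L=4; D->plug->D->R->A->L->G->refl->C->L'->D->R'->C->plug->C
Char 3 ('A'): step: R->4, L=4; A->plug->A->R->D->L->C->refl->G->L'->A->R'->E->plug->E
Char 4 ('H'): step: R->5, L=4; H->plug->H->R->C->L->A->refl->E->L'->E->R'->E->plug->E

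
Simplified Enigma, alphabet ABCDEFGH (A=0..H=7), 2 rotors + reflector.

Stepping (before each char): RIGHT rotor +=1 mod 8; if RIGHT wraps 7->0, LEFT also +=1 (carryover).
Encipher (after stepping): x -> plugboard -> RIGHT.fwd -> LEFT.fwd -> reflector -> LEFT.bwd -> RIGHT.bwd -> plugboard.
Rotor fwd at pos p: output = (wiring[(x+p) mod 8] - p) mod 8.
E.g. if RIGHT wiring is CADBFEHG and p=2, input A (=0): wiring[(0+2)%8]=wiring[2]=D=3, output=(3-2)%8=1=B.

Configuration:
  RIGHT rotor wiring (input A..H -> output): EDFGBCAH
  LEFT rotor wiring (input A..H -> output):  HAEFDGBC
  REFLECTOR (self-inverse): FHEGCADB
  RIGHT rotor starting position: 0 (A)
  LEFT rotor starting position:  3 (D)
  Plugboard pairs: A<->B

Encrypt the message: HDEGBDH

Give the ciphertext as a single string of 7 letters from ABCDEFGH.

Char 1 ('H'): step: R->1, L=3; H->plug->H->R->D->L->G->refl->D->L'->C->R'->A->plug->B
Char 2 ('D'): step: R->2, L=3; D->plug->D->R->A->L->C->refl->E->L'->F->R'->F->plug->F
Char 3 ('E'): step: R->3, L=3; E->plug->E->R->E->L->H->refl->B->L'->H->R'->C->plug->C
Char 4 ('G'): step: R->4, L=3; G->plug->G->R->B->L->A->refl->F->L'->G->R'->B->plug->A
Char 5 ('B'): step: R->5, L=3; B->plug->A->R->F->L->E->refl->C->L'->A->R'->F->plug->F
Char 6 ('D'): step: R->6, L=3; D->plug->D->R->F->L->E->refl->C->L'->A->R'->F->plug->F
Char 7 ('H'): step: R->7, L=3; H->plug->H->R->B->L->A->refl->F->L'->G->R'->D->plug->D

Answer: BFCAFFD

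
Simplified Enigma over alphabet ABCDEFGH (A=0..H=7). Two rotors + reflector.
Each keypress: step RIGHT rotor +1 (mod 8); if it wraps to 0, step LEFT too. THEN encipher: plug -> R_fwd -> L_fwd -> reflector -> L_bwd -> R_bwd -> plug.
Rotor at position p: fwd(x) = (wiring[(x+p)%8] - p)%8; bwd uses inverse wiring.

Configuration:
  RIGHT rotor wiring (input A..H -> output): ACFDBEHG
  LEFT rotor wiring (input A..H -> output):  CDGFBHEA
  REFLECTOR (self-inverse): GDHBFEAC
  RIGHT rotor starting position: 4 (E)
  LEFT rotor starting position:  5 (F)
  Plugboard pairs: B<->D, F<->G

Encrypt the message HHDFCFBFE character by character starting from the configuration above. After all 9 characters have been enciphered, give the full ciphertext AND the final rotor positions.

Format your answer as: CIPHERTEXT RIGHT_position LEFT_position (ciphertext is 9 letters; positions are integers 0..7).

Char 1 ('H'): step: R->5, L=5; H->plug->H->R->E->L->G->refl->A->L'->G->R'->G->plug->F
Char 2 ('H'): step: R->6, L=5; H->plug->H->R->G->L->A->refl->G->L'->E->R'->D->plug->B
Char 3 ('D'): step: R->7, L=5; D->plug->B->R->B->L->H->refl->C->L'->A->R'->H->plug->H
Char 4 ('F'): step: R->0, L->6 (L advanced); F->plug->G->R->H->L->B->refl->D->L'->G->R'->H->plug->H
Char 5 ('C'): step: R->1, L=6; C->plug->C->R->C->L->E->refl->F->L'->D->R'->E->plug->E
Char 6 ('F'): step: R->2, L=6; F->plug->G->R->G->L->D->refl->B->L'->H->R'->C->plug->C
Char 7 ('B'): step: R->3, L=6; B->plug->D->R->E->L->A->refl->G->L'->A->R'->A->plug->A
Char 8 ('F'): step: R->4, L=6; F->plug->G->R->B->L->C->refl->H->L'->F->R'->A->plug->A
Char 9 ('E'): step: R->5, L=6; E->plug->E->R->F->L->H->refl->C->L'->B->R'->C->plug->C
Final: ciphertext=FBHHECAAC, RIGHT=5, LEFT=6

Answer: FBHHECAAC 5 6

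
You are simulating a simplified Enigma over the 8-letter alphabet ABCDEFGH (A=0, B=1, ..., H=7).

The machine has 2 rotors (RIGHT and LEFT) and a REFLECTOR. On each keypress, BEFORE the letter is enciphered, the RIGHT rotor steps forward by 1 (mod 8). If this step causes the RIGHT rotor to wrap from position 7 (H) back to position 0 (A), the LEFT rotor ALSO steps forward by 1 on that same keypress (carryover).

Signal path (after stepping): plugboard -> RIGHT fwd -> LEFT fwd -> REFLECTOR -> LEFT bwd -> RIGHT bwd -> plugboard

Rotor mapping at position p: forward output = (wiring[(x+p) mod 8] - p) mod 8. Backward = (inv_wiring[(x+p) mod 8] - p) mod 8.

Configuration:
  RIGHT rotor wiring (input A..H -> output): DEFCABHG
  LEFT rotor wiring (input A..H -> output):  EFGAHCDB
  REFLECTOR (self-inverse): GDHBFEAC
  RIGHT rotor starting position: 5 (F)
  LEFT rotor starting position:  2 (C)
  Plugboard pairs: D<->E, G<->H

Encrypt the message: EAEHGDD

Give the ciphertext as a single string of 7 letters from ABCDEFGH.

Char 1 ('E'): step: R->6, L=2; E->plug->D->R->G->L->C->refl->H->L'->F->R'->C->plug->C
Char 2 ('A'): step: R->7, L=2; A->plug->A->R->H->L->D->refl->B->L'->E->R'->B->plug->B
Char 3 ('E'): step: R->0, L->3 (L advanced); E->plug->D->R->C->L->H->refl->C->L'->G->R'->H->plug->G
Char 4 ('H'): step: R->1, L=3; H->plug->G->R->F->L->B->refl->D->L'->H->R'->D->plug->E
Char 5 ('G'): step: R->2, L=3; G->plug->H->R->C->L->H->refl->C->L'->G->R'->C->plug->C
Char 6 ('D'): step: R->3, L=3; D->plug->E->R->D->L->A->refl->G->L'->E->R'->D->plug->E
Char 7 ('D'): step: R->4, L=3; D->plug->E->R->H->L->D->refl->B->L'->F->R'->B->plug->B

Answer: CBGECEB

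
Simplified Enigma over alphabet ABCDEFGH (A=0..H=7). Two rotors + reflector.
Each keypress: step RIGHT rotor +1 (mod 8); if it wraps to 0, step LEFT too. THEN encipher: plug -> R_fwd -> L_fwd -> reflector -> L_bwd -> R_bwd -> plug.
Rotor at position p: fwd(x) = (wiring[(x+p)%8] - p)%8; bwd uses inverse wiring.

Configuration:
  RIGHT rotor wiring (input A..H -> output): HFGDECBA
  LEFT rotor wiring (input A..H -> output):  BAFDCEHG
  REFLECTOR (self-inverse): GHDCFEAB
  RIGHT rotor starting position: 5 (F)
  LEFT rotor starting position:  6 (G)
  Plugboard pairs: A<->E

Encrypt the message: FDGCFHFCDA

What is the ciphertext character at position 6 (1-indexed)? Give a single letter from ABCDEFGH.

Char 1 ('F'): step: R->6, L=6; F->plug->F->R->F->L->F->refl->E->L'->G->R'->G->plug->G
Char 2 ('D'): step: R->7, L=6; D->plug->D->R->H->L->G->refl->A->L'->B->R'->A->plug->E
Char 3 ('G'): step: R->0, L->7 (L advanced); G->plug->G->R->B->L->C->refl->D->L'->F->R'->B->plug->B
Char 4 ('C'): step: R->1, L=7; C->plug->C->R->C->L->B->refl->H->L'->A->R'->F->plug->F
Char 5 ('F'): step: R->2, L=7; F->plug->F->R->G->L->F->refl->E->L'->E->R'->A->plug->E
Char 6 ('H'): step: R->3, L=7; H->plug->H->R->D->L->G->refl->A->L'->H->R'->C->plug->C

C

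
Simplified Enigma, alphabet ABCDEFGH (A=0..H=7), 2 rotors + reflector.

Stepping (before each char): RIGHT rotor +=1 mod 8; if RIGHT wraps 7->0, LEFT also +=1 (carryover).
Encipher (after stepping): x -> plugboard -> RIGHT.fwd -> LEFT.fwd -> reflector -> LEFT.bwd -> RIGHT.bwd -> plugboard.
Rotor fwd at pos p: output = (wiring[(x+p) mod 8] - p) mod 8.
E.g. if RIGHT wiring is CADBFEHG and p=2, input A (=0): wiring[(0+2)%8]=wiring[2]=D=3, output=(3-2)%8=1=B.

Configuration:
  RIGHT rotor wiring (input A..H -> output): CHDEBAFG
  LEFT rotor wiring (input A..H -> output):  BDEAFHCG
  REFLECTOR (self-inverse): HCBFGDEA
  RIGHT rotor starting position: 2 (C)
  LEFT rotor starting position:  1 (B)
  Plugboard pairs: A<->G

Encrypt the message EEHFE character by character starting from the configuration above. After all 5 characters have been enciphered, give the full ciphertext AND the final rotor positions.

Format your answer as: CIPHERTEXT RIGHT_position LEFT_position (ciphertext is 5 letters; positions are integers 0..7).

Answer: ACGDC 7 1

Derivation:
Char 1 ('E'): step: R->3, L=1; E->plug->E->R->D->L->E->refl->G->L'->E->R'->G->plug->A
Char 2 ('E'): step: R->4, L=1; E->plug->E->R->G->L->F->refl->D->L'->B->R'->C->plug->C
Char 3 ('H'): step: R->5, L=1; H->plug->H->R->E->L->G->refl->E->L'->D->R'->A->plug->G
Char 4 ('F'): step: R->6, L=1; F->plug->F->R->G->L->F->refl->D->L'->B->R'->D->plug->D
Char 5 ('E'): step: R->7, L=1; E->plug->E->R->F->L->B->refl->C->L'->A->R'->C->plug->C
Final: ciphertext=ACGDC, RIGHT=7, LEFT=1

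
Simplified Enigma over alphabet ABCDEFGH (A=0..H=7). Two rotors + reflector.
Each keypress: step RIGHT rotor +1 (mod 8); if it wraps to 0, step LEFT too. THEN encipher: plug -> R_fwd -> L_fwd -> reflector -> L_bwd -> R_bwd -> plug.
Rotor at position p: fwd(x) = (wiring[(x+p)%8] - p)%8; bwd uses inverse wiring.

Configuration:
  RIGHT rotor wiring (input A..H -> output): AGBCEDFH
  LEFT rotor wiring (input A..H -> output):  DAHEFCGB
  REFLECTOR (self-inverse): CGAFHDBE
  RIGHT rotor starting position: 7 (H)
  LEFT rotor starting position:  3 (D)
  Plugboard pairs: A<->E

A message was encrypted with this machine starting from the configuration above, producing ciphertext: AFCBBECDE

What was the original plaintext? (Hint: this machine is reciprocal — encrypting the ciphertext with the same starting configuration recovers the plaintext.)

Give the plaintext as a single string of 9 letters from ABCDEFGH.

Char 1 ('A'): step: R->0, L->4 (L advanced); A->plug->E->R->E->L->H->refl->E->L'->F->R'->G->plug->G
Char 2 ('F'): step: R->1, L=4; F->plug->F->R->E->L->H->refl->E->L'->F->R'->A->plug->E
Char 3 ('C'): step: R->2, L=4; C->plug->C->R->C->L->C->refl->A->L'->H->R'->A->plug->E
Char 4 ('B'): step: R->3, L=4; B->plug->B->R->B->L->G->refl->B->L'->A->R'->C->plug->C
Char 5 ('B'): step: R->4, L=4; B->plug->B->R->H->L->A->refl->C->L'->C->R'->F->plug->F
Char 6 ('E'): step: R->5, L=4; E->plug->A->R->G->L->D->refl->F->L'->D->R'->D->plug->D
Char 7 ('C'): step: R->6, L=4; C->plug->C->R->C->L->C->refl->A->L'->H->R'->A->plug->E
Char 8 ('D'): step: R->7, L=4; D->plug->D->R->C->L->C->refl->A->L'->H->R'->C->plug->C
Char 9 ('E'): step: R->0, L->5 (L advanced); E->plug->A->R->A->L->F->refl->D->L'->E->R'->E->plug->A

Answer: GEECFDECA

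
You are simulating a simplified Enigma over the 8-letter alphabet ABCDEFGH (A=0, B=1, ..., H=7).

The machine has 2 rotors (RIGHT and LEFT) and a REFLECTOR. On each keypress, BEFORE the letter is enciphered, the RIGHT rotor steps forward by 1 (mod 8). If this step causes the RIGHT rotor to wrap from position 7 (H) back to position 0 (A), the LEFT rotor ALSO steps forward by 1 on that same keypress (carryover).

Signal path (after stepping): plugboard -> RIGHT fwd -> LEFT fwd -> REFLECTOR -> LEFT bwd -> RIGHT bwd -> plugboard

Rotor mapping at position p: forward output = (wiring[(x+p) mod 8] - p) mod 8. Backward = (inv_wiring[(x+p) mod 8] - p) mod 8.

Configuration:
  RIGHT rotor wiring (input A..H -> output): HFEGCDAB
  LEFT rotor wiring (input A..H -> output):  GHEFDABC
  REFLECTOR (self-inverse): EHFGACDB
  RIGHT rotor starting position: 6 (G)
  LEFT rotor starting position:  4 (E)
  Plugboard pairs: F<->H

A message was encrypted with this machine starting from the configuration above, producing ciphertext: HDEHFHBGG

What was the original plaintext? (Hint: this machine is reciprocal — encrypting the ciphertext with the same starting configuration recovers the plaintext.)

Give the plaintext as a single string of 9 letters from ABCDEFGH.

Answer: DFACEAFAA

Derivation:
Char 1 ('H'): step: R->7, L=4; H->plug->F->R->D->L->G->refl->D->L'->F->R'->D->plug->D
Char 2 ('D'): step: R->0, L->5 (L advanced); D->plug->D->R->G->L->A->refl->E->L'->B->R'->H->plug->F
Char 3 ('E'): step: R->1, L=5; E->plug->E->R->C->L->F->refl->C->L'->E->R'->A->plug->A
Char 4 ('H'): step: R->2, L=5; H->plug->F->R->H->L->G->refl->D->L'->A->R'->C->plug->C
Char 5 ('F'): step: R->3, L=5; F->plug->H->R->B->L->E->refl->A->L'->G->R'->E->plug->E
Char 6 ('H'): step: R->4, L=5; H->plug->F->R->B->L->E->refl->A->L'->G->R'->A->plug->A
Char 7 ('B'): step: R->5, L=5; B->plug->B->R->D->L->B->refl->H->L'->F->R'->H->plug->F
Char 8 ('G'): step: R->6, L=5; G->plug->G->R->E->L->C->refl->F->L'->C->R'->A->plug->A
Char 9 ('G'): step: R->7, L=5; G->plug->G->R->E->L->C->refl->F->L'->C->R'->A->plug->A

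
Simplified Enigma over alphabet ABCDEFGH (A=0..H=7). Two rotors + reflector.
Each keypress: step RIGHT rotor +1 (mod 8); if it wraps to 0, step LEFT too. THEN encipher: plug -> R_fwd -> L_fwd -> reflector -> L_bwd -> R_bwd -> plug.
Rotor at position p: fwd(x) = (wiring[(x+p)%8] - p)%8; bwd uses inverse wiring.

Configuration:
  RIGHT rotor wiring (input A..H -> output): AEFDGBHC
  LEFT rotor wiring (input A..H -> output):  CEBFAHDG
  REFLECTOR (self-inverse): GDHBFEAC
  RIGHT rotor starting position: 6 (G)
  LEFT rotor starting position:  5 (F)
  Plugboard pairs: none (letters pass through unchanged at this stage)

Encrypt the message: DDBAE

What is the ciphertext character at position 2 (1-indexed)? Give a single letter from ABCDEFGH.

Char 1 ('D'): step: R->7, L=5; D->plug->D->R->G->L->A->refl->G->L'->B->R'->B->plug->B
Char 2 ('D'): step: R->0, L->6 (L advanced); D->plug->D->R->D->L->G->refl->A->L'->B->R'->F->plug->F

F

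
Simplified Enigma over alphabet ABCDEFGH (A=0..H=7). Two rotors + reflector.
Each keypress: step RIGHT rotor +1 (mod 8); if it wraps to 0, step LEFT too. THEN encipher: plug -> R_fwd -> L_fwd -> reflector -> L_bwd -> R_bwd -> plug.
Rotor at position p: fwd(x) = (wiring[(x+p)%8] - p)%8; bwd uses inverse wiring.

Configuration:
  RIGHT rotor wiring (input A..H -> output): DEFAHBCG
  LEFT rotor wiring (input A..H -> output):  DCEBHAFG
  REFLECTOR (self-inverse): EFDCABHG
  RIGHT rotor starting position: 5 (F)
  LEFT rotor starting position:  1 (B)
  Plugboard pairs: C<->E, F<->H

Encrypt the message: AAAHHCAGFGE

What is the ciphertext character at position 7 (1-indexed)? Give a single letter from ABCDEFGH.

Char 1 ('A'): step: R->6, L=1; A->plug->A->R->E->L->H->refl->G->L'->D->R'->H->plug->F
Char 2 ('A'): step: R->7, L=1; A->plug->A->R->H->L->C->refl->D->L'->B->R'->E->plug->C
Char 3 ('A'): step: R->0, L->2 (L advanced); A->plug->A->R->D->L->G->refl->H->L'->B->R'->F->plug->H
Char 4 ('H'): step: R->1, L=2; H->plug->F->R->B->L->H->refl->G->L'->D->R'->A->plug->A
Char 5 ('H'): step: R->2, L=2; H->plug->F->R->E->L->D->refl->C->L'->A->R'->E->plug->C
Char 6 ('C'): step: R->3, L=2; C->plug->E->R->D->L->G->refl->H->L'->B->R'->G->plug->G
Char 7 ('A'): step: R->4, L=2; A->plug->A->R->D->L->G->refl->H->L'->B->R'->G->plug->G

G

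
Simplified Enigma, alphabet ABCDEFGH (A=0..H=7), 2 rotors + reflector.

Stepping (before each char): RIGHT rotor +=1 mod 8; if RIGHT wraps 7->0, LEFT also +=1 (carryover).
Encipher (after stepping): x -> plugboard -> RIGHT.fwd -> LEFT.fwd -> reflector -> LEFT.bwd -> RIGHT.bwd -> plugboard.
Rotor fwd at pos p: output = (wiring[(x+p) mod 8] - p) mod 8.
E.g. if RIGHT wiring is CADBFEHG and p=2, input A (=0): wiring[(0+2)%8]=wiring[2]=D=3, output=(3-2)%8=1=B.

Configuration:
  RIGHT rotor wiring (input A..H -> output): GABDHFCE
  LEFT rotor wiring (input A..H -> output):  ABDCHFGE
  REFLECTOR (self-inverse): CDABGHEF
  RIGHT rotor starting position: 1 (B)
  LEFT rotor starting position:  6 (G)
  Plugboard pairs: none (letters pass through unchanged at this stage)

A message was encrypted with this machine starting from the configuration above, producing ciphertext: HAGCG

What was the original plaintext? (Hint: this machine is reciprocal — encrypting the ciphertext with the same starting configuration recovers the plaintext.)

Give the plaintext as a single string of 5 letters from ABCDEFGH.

Answer: DCBFF

Derivation:
Char 1 ('H'): step: R->2, L=6; H->plug->H->R->G->L->B->refl->D->L'->D->R'->D->plug->D
Char 2 ('A'): step: R->3, L=6; A->plug->A->R->A->L->A->refl->C->L'->C->R'->C->plug->C
Char 3 ('G'): step: R->4, L=6; G->plug->G->R->F->L->E->refl->G->L'->B->R'->B->plug->B
Char 4 ('C'): step: R->5, L=6; C->plug->C->R->H->L->H->refl->F->L'->E->R'->F->plug->F
Char 5 ('G'): step: R->6, L=6; G->plug->G->R->B->L->G->refl->E->L'->F->R'->F->plug->F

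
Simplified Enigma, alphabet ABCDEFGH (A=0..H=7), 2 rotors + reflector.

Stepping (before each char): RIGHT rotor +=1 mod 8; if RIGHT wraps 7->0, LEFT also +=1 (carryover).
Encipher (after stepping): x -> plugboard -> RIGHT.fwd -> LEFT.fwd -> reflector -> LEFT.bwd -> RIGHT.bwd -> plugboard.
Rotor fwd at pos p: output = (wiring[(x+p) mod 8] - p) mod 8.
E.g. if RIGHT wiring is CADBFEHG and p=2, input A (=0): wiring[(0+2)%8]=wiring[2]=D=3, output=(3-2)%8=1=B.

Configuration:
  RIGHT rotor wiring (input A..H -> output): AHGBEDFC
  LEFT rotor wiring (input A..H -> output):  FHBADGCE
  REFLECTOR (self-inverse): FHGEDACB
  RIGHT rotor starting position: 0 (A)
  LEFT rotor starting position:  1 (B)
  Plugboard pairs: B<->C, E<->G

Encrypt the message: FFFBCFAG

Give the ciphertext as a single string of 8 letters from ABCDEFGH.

Char 1 ('F'): step: R->1, L=1; F->plug->F->R->E->L->F->refl->A->L'->B->R'->G->plug->E
Char 2 ('F'): step: R->2, L=1; F->plug->F->R->A->L->G->refl->C->L'->D->R'->E->plug->G
Char 3 ('F'): step: R->3, L=1; F->plug->F->R->F->L->B->refl->H->L'->C->R'->D->plug->D
Char 4 ('B'): step: R->4, L=1; B->plug->C->R->B->L->A->refl->F->L'->E->R'->E->plug->G
Char 5 ('C'): step: R->5, L=1; C->plug->B->R->A->L->G->refl->C->L'->D->R'->D->plug->D
Char 6 ('F'): step: R->6, L=1; F->plug->F->R->D->L->C->refl->G->L'->A->R'->E->plug->G
Char 7 ('A'): step: R->7, L=1; A->plug->A->R->D->L->C->refl->G->L'->A->R'->C->plug->B
Char 8 ('G'): step: R->0, L->2 (L advanced); G->plug->E->R->E->L->A->refl->F->L'->H->R'->B->plug->C

Answer: EGDGDGBC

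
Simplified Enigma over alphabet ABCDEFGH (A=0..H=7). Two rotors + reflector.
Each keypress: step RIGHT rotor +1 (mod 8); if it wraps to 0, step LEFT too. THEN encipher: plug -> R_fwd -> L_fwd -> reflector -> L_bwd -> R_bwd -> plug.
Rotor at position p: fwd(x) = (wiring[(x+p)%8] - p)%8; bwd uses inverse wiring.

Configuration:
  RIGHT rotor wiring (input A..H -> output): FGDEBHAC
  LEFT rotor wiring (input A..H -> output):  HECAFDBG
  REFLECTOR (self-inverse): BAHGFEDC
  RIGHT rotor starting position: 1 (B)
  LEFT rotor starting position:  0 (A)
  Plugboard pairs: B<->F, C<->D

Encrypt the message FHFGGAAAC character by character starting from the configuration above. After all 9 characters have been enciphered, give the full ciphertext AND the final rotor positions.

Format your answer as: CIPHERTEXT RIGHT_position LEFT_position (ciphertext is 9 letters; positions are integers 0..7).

Answer: BBCDBFEGA 2 1

Derivation:
Char 1 ('F'): step: R->2, L=0; F->plug->B->R->C->L->C->refl->H->L'->A->R'->F->plug->B
Char 2 ('H'): step: R->3, L=0; H->plug->H->R->A->L->H->refl->C->L'->C->R'->F->plug->B
Char 3 ('F'): step: R->4, L=0; F->plug->B->R->D->L->A->refl->B->L'->G->R'->D->plug->C
Char 4 ('G'): step: R->5, L=0; G->plug->G->R->H->L->G->refl->D->L'->F->R'->C->plug->D
Char 5 ('G'): step: R->6, L=0; G->plug->G->R->D->L->A->refl->B->L'->G->R'->F->plug->B
Char 6 ('A'): step: R->7, L=0; A->plug->A->R->D->L->A->refl->B->L'->G->R'->B->plug->F
Char 7 ('A'): step: R->0, L->1 (L advanced); A->plug->A->R->F->L->A->refl->B->L'->B->R'->E->plug->E
Char 8 ('A'): step: R->1, L=1; A->plug->A->R->F->L->A->refl->B->L'->B->R'->G->plug->G
Char 9 ('C'): step: R->2, L=1; C->plug->D->R->F->L->A->refl->B->L'->B->R'->A->plug->A
Final: ciphertext=BBCDBFEGA, RIGHT=2, LEFT=1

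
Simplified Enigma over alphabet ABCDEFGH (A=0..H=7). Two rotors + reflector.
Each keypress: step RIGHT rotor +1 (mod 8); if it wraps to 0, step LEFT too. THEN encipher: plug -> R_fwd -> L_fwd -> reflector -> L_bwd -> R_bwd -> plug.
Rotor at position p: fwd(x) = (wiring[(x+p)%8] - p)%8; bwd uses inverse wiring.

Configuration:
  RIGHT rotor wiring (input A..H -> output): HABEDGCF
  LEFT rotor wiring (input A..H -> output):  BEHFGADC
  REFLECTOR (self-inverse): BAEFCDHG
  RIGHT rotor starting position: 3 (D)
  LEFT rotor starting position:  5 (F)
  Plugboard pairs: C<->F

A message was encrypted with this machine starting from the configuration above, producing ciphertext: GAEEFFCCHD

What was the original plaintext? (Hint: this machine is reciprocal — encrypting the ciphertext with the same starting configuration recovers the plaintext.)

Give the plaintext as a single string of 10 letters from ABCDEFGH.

Answer: ECGHAEGHBF

Derivation:
Char 1 ('G'): step: R->4, L=5; G->plug->G->R->F->L->C->refl->E->L'->D->R'->E->plug->E
Char 2 ('A'): step: R->5, L=5; A->plug->A->R->B->L->G->refl->H->L'->E->R'->F->plug->C
Char 3 ('E'): step: R->6, L=5; E->plug->E->R->D->L->E->refl->C->L'->F->R'->G->plug->G
Char 4 ('E'): step: R->7, L=5; E->plug->E->R->F->L->C->refl->E->L'->D->R'->H->plug->H
Char 5 ('F'): step: R->0, L->6 (L advanced); F->plug->C->R->B->L->E->refl->C->L'->H->R'->A->plug->A
Char 6 ('F'): step: R->1, L=6; F->plug->C->R->D->L->G->refl->H->L'->F->R'->E->plug->E
Char 7 ('C'): step: R->2, L=6; C->plug->F->R->D->L->G->refl->H->L'->F->R'->G->plug->G
Char 8 ('C'): step: R->3, L=6; C->plug->F->R->E->L->B->refl->A->L'->G->R'->H->plug->H
Char 9 ('H'): step: R->4, L=6; H->plug->H->R->A->L->F->refl->D->L'->C->R'->B->plug->B
Char 10 ('D'): step: R->5, L=6; D->plug->D->R->C->L->D->refl->F->L'->A->R'->C->plug->F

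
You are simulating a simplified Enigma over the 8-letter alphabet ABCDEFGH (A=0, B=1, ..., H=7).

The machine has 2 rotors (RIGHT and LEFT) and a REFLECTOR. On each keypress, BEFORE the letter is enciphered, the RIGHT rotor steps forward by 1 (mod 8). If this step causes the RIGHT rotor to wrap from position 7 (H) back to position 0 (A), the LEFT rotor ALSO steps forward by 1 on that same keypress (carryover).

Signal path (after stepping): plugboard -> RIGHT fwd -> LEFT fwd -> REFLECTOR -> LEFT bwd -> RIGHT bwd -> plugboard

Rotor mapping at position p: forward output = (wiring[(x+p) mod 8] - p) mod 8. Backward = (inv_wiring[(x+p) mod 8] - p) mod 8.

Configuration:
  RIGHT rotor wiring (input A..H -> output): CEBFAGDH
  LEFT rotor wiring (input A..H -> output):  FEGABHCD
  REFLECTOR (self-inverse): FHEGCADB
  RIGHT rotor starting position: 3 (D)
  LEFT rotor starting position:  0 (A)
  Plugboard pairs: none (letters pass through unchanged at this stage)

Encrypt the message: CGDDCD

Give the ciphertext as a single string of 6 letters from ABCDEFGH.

Answer: BHBGGG

Derivation:
Char 1 ('C'): step: R->4, L=0; C->plug->C->R->H->L->D->refl->G->L'->C->R'->B->plug->B
Char 2 ('G'): step: R->5, L=0; G->plug->G->R->A->L->F->refl->A->L'->D->R'->H->plug->H
Char 3 ('D'): step: R->6, L=0; D->plug->D->R->G->L->C->refl->E->L'->B->R'->B->plug->B
Char 4 ('D'): step: R->7, L=0; D->plug->D->R->C->L->G->refl->D->L'->H->R'->G->plug->G
Char 5 ('C'): step: R->0, L->1 (L advanced); C->plug->C->R->B->L->F->refl->A->L'->D->R'->G->plug->G
Char 6 ('D'): step: R->1, L=1; D->plug->D->R->H->L->E->refl->C->L'->G->R'->G->plug->G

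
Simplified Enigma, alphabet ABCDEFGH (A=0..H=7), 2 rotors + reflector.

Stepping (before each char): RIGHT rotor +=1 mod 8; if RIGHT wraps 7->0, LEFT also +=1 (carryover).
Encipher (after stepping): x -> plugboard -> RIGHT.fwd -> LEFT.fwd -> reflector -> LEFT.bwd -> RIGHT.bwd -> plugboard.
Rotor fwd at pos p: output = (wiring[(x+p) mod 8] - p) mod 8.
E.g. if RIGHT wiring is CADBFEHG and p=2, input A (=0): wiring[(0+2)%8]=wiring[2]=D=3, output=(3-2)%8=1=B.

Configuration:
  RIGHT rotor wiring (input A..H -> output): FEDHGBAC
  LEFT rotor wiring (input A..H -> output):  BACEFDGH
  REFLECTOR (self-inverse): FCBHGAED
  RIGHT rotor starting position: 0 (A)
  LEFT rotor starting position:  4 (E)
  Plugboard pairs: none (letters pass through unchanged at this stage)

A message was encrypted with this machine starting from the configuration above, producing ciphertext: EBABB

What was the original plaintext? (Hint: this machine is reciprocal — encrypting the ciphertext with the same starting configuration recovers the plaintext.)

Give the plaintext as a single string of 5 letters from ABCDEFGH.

Answer: BEEDH

Derivation:
Char 1 ('E'): step: R->1, L=4; E->plug->E->R->A->L->B->refl->C->L'->C->R'->B->plug->B
Char 2 ('B'): step: R->2, L=4; B->plug->B->R->F->L->E->refl->G->L'->G->R'->E->plug->E
Char 3 ('A'): step: R->3, L=4; A->plug->A->R->E->L->F->refl->A->L'->H->R'->E->plug->E
Char 4 ('B'): step: R->4, L=4; B->plug->B->R->F->L->E->refl->G->L'->G->R'->D->plug->D
Char 5 ('B'): step: R->5, L=4; B->plug->B->R->D->L->D->refl->H->L'->B->R'->H->plug->H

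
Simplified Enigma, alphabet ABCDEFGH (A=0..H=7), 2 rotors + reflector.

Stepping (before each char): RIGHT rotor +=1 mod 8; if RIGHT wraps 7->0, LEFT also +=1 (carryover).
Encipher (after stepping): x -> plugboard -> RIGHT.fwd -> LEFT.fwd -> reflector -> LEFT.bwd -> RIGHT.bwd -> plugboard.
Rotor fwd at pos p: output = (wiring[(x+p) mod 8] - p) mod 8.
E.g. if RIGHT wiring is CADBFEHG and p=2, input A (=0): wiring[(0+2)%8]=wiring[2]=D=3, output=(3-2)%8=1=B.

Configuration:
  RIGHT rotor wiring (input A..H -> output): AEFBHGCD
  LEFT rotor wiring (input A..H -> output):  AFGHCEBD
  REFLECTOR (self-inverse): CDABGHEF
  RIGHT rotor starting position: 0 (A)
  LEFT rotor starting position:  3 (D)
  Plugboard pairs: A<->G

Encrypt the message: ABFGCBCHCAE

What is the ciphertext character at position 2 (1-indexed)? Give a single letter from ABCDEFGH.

Char 1 ('A'): step: R->1, L=3; A->plug->G->R->C->L->B->refl->D->L'->H->R'->H->plug->H
Char 2 ('B'): step: R->2, L=3; B->plug->B->R->H->L->D->refl->B->L'->C->R'->H->plug->H

H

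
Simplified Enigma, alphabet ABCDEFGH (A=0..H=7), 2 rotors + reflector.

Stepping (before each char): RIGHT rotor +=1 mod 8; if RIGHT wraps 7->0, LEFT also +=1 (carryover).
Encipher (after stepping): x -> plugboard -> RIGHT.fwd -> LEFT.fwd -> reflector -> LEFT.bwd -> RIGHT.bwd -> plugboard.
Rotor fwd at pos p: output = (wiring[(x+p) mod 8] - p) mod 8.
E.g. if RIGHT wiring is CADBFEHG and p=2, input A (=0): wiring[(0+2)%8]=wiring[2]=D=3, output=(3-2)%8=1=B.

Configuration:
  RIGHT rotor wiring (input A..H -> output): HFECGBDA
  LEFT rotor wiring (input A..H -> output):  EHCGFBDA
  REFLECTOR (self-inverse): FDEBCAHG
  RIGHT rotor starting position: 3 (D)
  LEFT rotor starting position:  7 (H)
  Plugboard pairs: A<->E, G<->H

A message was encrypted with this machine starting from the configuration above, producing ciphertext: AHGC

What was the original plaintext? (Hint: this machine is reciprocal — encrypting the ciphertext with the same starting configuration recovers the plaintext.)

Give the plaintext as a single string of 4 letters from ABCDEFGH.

Answer: HEHF

Derivation:
Char 1 ('A'): step: R->4, L=7; A->plug->E->R->D->L->D->refl->B->L'->A->R'->G->plug->H
Char 2 ('H'): step: R->5, L=7; H->plug->G->R->F->L->G->refl->H->L'->E->R'->A->plug->E
Char 3 ('G'): step: R->6, L=7; G->plug->H->R->D->L->D->refl->B->L'->A->R'->G->plug->H
Char 4 ('C'): step: R->7, L=7; C->plug->C->R->G->L->C->refl->E->L'->H->R'->F->plug->F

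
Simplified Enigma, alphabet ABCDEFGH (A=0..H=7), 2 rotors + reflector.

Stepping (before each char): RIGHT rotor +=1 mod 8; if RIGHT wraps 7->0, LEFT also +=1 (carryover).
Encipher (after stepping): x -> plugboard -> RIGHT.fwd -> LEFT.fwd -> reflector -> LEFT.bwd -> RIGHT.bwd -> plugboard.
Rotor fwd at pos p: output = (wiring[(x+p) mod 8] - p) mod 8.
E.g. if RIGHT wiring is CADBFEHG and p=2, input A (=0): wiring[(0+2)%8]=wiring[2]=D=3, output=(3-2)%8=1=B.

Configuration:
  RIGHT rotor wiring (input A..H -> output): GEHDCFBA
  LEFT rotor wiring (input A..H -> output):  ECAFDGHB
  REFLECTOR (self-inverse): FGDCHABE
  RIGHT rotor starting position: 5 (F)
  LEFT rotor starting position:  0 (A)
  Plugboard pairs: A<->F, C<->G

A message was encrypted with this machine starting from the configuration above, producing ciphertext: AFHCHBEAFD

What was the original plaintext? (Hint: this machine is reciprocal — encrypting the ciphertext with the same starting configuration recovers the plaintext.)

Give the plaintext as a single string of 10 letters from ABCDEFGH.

Char 1 ('A'): step: R->6, L=0; A->plug->F->R->F->L->G->refl->B->L'->H->R'->H->plug->H
Char 2 ('F'): step: R->7, L=0; F->plug->A->R->B->L->C->refl->D->L'->E->R'->E->plug->E
Char 3 ('H'): step: R->0, L->1 (L advanced); H->plug->H->R->A->L->B->refl->G->L'->F->R'->F->plug->A
Char 4 ('C'): step: R->1, L=1; C->plug->G->R->H->L->D->refl->C->L'->D->R'->A->plug->F
Char 5 ('H'): step: R->2, L=1; H->plug->H->R->C->L->E->refl->H->L'->B->R'->B->plug->B
Char 6 ('B'): step: R->3, L=1; B->plug->B->R->H->L->D->refl->C->L'->D->R'->F->plug->A
Char 7 ('E'): step: R->4, L=1; E->plug->E->R->C->L->E->refl->H->L'->B->R'->B->plug->B
Char 8 ('A'): step: R->5, L=1; A->plug->F->R->C->L->E->refl->H->L'->B->R'->D->plug->D
Char 9 ('F'): step: R->6, L=1; F->plug->A->R->D->L->C->refl->D->L'->H->R'->H->plug->H
Char 10 ('D'): step: R->7, L=1; D->plug->D->R->A->L->B->refl->G->L'->F->R'->C->plug->G

Answer: HEAFBABDHG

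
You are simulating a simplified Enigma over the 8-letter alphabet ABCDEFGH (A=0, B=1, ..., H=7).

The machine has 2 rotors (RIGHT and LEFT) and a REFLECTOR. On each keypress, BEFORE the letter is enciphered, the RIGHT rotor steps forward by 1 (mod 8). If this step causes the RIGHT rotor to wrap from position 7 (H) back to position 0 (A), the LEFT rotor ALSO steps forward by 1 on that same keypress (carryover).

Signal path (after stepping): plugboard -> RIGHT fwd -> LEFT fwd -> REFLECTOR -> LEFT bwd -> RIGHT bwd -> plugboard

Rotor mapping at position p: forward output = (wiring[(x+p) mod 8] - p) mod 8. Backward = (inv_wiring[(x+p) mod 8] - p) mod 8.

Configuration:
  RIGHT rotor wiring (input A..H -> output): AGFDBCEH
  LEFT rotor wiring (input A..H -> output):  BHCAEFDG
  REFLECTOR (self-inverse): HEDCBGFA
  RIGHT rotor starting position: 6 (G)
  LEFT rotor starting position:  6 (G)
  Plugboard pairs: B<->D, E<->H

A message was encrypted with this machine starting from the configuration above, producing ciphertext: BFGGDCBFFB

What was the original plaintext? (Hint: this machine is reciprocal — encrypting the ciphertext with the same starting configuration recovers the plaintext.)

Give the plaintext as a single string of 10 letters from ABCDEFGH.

Char 1 ('B'): step: R->7, L=6; B->plug->D->R->G->L->G->refl->F->L'->A->R'->A->plug->A
Char 2 ('F'): step: R->0, L->7 (L advanced); F->plug->F->R->C->L->A->refl->H->L'->A->R'->A->plug->A
Char 3 ('G'): step: R->1, L=7; G->plug->G->R->G->L->G->refl->F->L'->F->R'->A->plug->A
Char 4 ('G'): step: R->2, L=7; G->plug->G->R->G->L->G->refl->F->L'->F->R'->F->plug->F
Char 5 ('D'): step: R->3, L=7; D->plug->B->R->G->L->G->refl->F->L'->F->R'->F->plug->F
Char 6 ('C'): step: R->4, L=7; C->plug->C->R->A->L->H->refl->A->L'->C->R'->F->plug->F
Char 7 ('B'): step: R->5, L=7; B->plug->D->R->D->L->D->refl->C->L'->B->R'->E->plug->H
Char 8 ('F'): step: R->6, L=7; F->plug->F->R->F->L->F->refl->G->L'->G->R'->A->plug->A
Char 9 ('F'): step: R->7, L=7; F->plug->F->R->C->L->A->refl->H->L'->A->R'->A->plug->A
Char 10 ('B'): step: R->0, L->0 (L advanced); B->plug->D->R->D->L->A->refl->H->L'->B->R'->E->plug->H

Answer: AAAFFFHAAH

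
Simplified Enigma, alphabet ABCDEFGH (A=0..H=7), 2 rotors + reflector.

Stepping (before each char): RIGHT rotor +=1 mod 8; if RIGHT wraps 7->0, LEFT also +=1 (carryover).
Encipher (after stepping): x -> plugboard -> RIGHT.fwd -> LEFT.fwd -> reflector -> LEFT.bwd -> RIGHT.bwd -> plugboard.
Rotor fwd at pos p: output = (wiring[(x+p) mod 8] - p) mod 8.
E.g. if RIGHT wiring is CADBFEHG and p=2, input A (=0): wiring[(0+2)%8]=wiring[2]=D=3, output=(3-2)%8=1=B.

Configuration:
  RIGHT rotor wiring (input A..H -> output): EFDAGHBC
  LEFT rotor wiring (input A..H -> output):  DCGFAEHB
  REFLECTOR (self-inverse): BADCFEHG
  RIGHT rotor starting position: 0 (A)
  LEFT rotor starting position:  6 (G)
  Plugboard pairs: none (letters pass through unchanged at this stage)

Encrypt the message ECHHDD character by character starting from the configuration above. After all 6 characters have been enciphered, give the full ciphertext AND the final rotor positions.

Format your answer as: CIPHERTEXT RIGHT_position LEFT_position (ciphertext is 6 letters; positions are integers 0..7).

Answer: GFCECE 6 6

Derivation:
Char 1 ('E'): step: R->1, L=6; E->plug->E->R->G->L->C->refl->D->L'->B->R'->G->plug->G
Char 2 ('C'): step: R->2, L=6; C->plug->C->R->E->L->A->refl->B->L'->A->R'->F->plug->F
Char 3 ('H'): step: R->3, L=6; H->plug->H->R->A->L->B->refl->A->L'->E->R'->C->plug->C
Char 4 ('H'): step: R->4, L=6; H->plug->H->R->E->L->A->refl->B->L'->A->R'->E->plug->E
Char 5 ('D'): step: R->5, L=6; D->plug->D->R->H->L->G->refl->H->L'->F->R'->C->plug->C
Char 6 ('D'): step: R->6, L=6; D->plug->D->R->H->L->G->refl->H->L'->F->R'->E->plug->E
Final: ciphertext=GFCECE, RIGHT=6, LEFT=6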